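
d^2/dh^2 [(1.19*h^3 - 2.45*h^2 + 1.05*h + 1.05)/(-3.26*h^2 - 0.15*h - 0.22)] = (1.4210854715202e-14*h^5 - 2.8421709430404e-14*h^4 - 23.060674*h^3 - 77.73234*h^2 + 1.092084*h + 1.76533)/(34.645976*h^6 + 4.78242*h^5 + 7.234266*h^4 + 0.648855*h^3 + 0.488202*h^2 + 0.02178*h + 0.010648)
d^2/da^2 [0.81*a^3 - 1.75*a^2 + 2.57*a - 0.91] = 4.86*a - 3.5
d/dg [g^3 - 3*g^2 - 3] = 3*g*(g - 2)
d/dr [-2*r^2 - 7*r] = -4*r - 7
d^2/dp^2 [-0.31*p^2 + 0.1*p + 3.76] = -0.620000000000000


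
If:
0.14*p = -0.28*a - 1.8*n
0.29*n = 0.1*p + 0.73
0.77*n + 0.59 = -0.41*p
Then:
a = -6.01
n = 1.23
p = -3.74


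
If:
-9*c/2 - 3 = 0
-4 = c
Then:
No Solution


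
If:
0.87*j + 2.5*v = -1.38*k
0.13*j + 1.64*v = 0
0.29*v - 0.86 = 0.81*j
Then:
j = -1.03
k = 0.50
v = 0.08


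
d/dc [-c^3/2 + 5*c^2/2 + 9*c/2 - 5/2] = -3*c^2/2 + 5*c + 9/2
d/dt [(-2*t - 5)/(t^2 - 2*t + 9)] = 2*(t^2 + 5*t - 14)/(t^4 - 4*t^3 + 22*t^2 - 36*t + 81)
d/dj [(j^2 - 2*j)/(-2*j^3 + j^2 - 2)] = 2*(j^2*(j - 2)*(3*j - 1) + (1 - j)*(2*j^3 - j^2 + 2))/(2*j^3 - j^2 + 2)^2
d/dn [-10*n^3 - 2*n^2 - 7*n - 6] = -30*n^2 - 4*n - 7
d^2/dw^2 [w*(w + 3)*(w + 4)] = 6*w + 14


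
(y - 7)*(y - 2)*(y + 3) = y^3 - 6*y^2 - 13*y + 42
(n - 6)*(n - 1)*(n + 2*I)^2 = n^4 - 7*n^3 + 4*I*n^3 + 2*n^2 - 28*I*n^2 + 28*n + 24*I*n - 24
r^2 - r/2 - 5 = (r - 5/2)*(r + 2)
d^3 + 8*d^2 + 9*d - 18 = (d - 1)*(d + 3)*(d + 6)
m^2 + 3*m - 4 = (m - 1)*(m + 4)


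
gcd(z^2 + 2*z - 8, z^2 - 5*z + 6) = z - 2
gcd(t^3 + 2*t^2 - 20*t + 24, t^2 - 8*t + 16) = 1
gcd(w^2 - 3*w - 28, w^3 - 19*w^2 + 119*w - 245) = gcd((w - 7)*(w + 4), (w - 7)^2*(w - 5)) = w - 7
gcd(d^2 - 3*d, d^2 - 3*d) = d^2 - 3*d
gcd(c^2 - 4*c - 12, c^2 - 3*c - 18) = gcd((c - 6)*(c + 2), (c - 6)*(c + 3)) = c - 6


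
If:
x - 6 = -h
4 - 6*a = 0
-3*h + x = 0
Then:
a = 2/3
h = 3/2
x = 9/2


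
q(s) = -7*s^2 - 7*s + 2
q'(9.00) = -133.00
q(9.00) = -628.00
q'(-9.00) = 119.00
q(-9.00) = -502.00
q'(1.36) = -26.04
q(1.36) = -20.47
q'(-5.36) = 68.04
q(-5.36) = -161.59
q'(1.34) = -25.76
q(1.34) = -19.95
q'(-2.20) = 23.80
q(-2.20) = -16.48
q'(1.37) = -26.18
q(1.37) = -20.73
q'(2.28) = -38.92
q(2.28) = -50.35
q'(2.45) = -41.30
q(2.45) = -57.17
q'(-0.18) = -4.48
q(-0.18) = 3.03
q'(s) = -14*s - 7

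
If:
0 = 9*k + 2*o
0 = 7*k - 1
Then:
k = 1/7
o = -9/14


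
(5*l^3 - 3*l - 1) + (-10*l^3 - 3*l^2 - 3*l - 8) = -5*l^3 - 3*l^2 - 6*l - 9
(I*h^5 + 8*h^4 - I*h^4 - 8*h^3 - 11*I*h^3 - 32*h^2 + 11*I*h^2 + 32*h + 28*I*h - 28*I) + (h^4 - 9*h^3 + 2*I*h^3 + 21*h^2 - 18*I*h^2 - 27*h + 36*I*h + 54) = I*h^5 + 9*h^4 - I*h^4 - 17*h^3 - 9*I*h^3 - 11*h^2 - 7*I*h^2 + 5*h + 64*I*h + 54 - 28*I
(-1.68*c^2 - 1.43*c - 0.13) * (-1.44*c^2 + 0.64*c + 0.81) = 2.4192*c^4 + 0.984*c^3 - 2.0888*c^2 - 1.2415*c - 0.1053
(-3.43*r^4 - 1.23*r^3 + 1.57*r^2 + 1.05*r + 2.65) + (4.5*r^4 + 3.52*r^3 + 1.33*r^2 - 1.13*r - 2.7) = 1.07*r^4 + 2.29*r^3 + 2.9*r^2 - 0.0799999999999998*r - 0.0500000000000003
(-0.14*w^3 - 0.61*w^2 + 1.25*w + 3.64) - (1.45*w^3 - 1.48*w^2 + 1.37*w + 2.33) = -1.59*w^3 + 0.87*w^2 - 0.12*w + 1.31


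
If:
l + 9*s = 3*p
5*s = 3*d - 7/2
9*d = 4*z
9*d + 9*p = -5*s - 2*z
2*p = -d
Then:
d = 7/24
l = 343/80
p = -7/48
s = -21/40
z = 21/32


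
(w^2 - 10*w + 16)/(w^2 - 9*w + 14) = (w - 8)/(w - 7)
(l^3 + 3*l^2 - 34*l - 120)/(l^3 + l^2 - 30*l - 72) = (l + 5)/(l + 3)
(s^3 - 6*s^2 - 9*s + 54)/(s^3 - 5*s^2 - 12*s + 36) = (s - 3)/(s - 2)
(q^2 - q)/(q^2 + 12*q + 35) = q*(q - 1)/(q^2 + 12*q + 35)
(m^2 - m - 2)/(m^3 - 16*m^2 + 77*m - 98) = (m + 1)/(m^2 - 14*m + 49)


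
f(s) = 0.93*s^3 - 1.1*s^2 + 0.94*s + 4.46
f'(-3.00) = 32.65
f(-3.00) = -33.37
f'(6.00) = 88.18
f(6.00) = 171.38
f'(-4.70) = 72.91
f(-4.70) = -120.81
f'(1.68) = 5.12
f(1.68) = 7.34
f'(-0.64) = 3.49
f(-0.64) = 3.16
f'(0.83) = 1.04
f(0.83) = 5.01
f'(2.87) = 17.61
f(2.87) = 20.08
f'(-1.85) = 14.56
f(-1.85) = -6.93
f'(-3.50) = 42.82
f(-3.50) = -52.18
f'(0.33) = 0.52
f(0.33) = 4.68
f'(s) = 2.79*s^2 - 2.2*s + 0.94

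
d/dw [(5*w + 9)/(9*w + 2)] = -71/(9*w + 2)^2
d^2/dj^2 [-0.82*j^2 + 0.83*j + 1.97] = -1.64000000000000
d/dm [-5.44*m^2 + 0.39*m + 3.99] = 0.39 - 10.88*m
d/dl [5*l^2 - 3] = 10*l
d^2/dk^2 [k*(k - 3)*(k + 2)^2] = 12*k^2 + 6*k - 16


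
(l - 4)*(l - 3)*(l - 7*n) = l^3 - 7*l^2*n - 7*l^2 + 49*l*n + 12*l - 84*n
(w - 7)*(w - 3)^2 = w^3 - 13*w^2 + 51*w - 63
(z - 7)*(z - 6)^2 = z^3 - 19*z^2 + 120*z - 252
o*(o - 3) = o^2 - 3*o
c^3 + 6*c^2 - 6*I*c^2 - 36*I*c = c*(c + 6)*(c - 6*I)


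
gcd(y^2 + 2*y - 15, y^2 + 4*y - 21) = y - 3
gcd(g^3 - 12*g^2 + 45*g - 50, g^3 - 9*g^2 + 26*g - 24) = g - 2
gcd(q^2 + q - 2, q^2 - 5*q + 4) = q - 1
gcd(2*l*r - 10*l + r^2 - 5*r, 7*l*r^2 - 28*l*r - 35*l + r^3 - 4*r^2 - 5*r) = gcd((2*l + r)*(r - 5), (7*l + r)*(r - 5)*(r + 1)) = r - 5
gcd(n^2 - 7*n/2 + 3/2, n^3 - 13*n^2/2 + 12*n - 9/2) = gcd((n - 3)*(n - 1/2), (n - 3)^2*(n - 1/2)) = n^2 - 7*n/2 + 3/2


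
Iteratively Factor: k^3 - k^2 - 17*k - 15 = (k + 1)*(k^2 - 2*k - 15) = (k - 5)*(k + 1)*(k + 3)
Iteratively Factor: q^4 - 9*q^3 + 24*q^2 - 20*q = (q - 5)*(q^3 - 4*q^2 + 4*q) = (q - 5)*(q - 2)*(q^2 - 2*q) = (q - 5)*(q - 2)^2*(q)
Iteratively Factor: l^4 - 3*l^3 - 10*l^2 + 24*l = (l - 2)*(l^3 - l^2 - 12*l) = (l - 4)*(l - 2)*(l^2 + 3*l) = (l - 4)*(l - 2)*(l + 3)*(l)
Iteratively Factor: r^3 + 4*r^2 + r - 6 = (r + 3)*(r^2 + r - 2) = (r + 2)*(r + 3)*(r - 1)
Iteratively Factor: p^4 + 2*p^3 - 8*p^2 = (p)*(p^3 + 2*p^2 - 8*p) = p*(p + 4)*(p^2 - 2*p) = p^2*(p + 4)*(p - 2)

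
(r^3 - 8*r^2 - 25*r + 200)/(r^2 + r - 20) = (r^2 - 13*r + 40)/(r - 4)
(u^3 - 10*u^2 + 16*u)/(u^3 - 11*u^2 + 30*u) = (u^2 - 10*u + 16)/(u^2 - 11*u + 30)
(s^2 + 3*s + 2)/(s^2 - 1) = (s + 2)/(s - 1)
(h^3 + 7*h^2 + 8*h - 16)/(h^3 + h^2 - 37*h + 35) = (h^2 + 8*h + 16)/(h^2 + 2*h - 35)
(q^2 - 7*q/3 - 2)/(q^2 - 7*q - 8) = (-q^2 + 7*q/3 + 2)/(-q^2 + 7*q + 8)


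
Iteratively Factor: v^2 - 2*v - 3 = (v + 1)*(v - 3)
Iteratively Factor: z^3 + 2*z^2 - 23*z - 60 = (z - 5)*(z^2 + 7*z + 12) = (z - 5)*(z + 4)*(z + 3)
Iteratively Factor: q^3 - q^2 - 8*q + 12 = (q - 2)*(q^2 + q - 6) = (q - 2)*(q + 3)*(q - 2)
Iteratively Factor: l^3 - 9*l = (l)*(l^2 - 9) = l*(l + 3)*(l - 3)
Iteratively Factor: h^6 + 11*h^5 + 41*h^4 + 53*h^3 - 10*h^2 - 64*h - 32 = (h + 1)*(h^5 + 10*h^4 + 31*h^3 + 22*h^2 - 32*h - 32) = (h + 1)*(h + 4)*(h^4 + 6*h^3 + 7*h^2 - 6*h - 8) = (h + 1)^2*(h + 4)*(h^3 + 5*h^2 + 2*h - 8) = (h + 1)^2*(h + 4)^2*(h^2 + h - 2) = (h + 1)^2*(h + 2)*(h + 4)^2*(h - 1)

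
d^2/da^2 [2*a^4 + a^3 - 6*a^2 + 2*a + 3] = 24*a^2 + 6*a - 12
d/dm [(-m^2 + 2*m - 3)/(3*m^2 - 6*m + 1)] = 16*(m - 1)/(9*m^4 - 36*m^3 + 42*m^2 - 12*m + 1)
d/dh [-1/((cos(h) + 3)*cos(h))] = -(2*cos(h) + 3)*sin(h)/((cos(h) + 3)^2*cos(h)^2)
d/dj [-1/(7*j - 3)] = 7/(7*j - 3)^2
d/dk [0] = 0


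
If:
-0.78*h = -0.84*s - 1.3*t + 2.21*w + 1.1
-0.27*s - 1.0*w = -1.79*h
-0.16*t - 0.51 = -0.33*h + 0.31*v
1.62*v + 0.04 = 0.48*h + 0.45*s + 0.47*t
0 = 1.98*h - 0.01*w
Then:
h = -0.01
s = 3.74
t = -3.30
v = 0.05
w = -1.02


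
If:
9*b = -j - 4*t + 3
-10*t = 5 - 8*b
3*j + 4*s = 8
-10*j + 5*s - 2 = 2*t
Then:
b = 1195/3323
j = 2036/3323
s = 5119/3323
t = -1411/6646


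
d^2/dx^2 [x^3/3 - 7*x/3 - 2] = 2*x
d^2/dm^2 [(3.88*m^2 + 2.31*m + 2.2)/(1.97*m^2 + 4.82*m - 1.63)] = (-55.754546*m^3 + 125.982288*m^2 + 169.845126*m + 173.266436)/(7.645373*m^6 + 56.117814*m^5 + 118.325883*m^4 + 19.115156*m^3 - 97.904157*m^2 + 38.418774*m - 4.330747)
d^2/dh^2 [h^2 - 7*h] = 2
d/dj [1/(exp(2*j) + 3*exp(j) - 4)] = (-2*exp(j) - 3)*exp(j)/(exp(2*j) + 3*exp(j) - 4)^2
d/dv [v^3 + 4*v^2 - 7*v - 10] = 3*v^2 + 8*v - 7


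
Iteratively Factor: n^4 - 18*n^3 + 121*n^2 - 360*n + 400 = (n - 5)*(n^3 - 13*n^2 + 56*n - 80) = (n - 5)*(n - 4)*(n^2 - 9*n + 20) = (n - 5)*(n - 4)^2*(n - 5)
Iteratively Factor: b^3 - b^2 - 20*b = (b)*(b^2 - b - 20) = b*(b - 5)*(b + 4)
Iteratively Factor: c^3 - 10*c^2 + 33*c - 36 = (c - 3)*(c^2 - 7*c + 12) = (c - 3)^2*(c - 4)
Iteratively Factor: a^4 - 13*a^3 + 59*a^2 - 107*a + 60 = (a - 4)*(a^3 - 9*a^2 + 23*a - 15) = (a - 5)*(a - 4)*(a^2 - 4*a + 3) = (a - 5)*(a - 4)*(a - 3)*(a - 1)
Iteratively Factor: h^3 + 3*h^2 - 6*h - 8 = (h + 1)*(h^2 + 2*h - 8) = (h + 1)*(h + 4)*(h - 2)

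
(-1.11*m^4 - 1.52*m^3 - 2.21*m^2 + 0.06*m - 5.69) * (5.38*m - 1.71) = -5.9718*m^5 - 6.2795*m^4 - 9.2906*m^3 + 4.1019*m^2 - 30.7148*m + 9.7299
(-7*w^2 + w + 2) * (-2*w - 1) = 14*w^3 + 5*w^2 - 5*w - 2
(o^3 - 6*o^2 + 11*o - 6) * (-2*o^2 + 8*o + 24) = -2*o^5 + 20*o^4 - 46*o^3 - 44*o^2 + 216*o - 144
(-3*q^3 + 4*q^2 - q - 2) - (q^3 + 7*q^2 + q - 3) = -4*q^3 - 3*q^2 - 2*q + 1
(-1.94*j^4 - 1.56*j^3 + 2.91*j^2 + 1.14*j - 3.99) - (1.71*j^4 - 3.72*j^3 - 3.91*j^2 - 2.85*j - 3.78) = -3.65*j^4 + 2.16*j^3 + 6.82*j^2 + 3.99*j - 0.21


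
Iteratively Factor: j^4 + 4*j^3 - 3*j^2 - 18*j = (j + 3)*(j^3 + j^2 - 6*j) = (j + 3)^2*(j^2 - 2*j) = j*(j + 3)^2*(j - 2)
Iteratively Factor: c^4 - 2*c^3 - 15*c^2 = (c + 3)*(c^3 - 5*c^2) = c*(c + 3)*(c^2 - 5*c) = c^2*(c + 3)*(c - 5)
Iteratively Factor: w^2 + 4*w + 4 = (w + 2)*(w + 2)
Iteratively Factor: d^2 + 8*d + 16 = (d + 4)*(d + 4)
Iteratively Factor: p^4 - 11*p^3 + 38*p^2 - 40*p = (p)*(p^3 - 11*p^2 + 38*p - 40) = p*(p - 4)*(p^2 - 7*p + 10) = p*(p - 4)*(p - 2)*(p - 5)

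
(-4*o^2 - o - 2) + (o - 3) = -4*o^2 - 5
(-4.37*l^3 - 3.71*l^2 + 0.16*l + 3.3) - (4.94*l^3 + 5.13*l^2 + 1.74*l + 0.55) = -9.31*l^3 - 8.84*l^2 - 1.58*l + 2.75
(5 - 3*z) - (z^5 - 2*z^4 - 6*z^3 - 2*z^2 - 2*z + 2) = -z^5 + 2*z^4 + 6*z^3 + 2*z^2 - z + 3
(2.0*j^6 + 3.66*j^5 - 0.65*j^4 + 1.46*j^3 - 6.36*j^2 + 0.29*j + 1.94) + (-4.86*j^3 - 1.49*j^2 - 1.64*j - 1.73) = 2.0*j^6 + 3.66*j^5 - 0.65*j^4 - 3.4*j^3 - 7.85*j^2 - 1.35*j + 0.21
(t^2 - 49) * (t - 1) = t^3 - t^2 - 49*t + 49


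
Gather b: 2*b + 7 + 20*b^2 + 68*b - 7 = 20*b^2 + 70*b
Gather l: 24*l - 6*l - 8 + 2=18*l - 6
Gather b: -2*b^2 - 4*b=-2*b^2 - 4*b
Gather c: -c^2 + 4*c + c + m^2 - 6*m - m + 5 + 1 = -c^2 + 5*c + m^2 - 7*m + 6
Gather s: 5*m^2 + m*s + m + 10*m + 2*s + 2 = 5*m^2 + 11*m + s*(m + 2) + 2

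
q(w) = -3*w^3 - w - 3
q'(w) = -9*w^2 - 1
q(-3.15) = 93.92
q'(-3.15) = -90.30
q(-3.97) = 188.68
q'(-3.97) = -142.85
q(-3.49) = 128.02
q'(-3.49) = -110.62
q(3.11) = -96.35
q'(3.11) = -88.05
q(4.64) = -307.33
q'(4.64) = -194.77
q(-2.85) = 69.30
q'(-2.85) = -74.10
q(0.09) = -3.09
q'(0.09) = -1.07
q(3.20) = -104.50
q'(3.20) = -93.16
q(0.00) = -3.00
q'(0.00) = -1.00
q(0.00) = -3.00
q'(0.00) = -1.00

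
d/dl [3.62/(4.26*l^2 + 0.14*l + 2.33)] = (-30.8424*l - 0.5068)/(4.26*l^2 + 0.14*l + 2.33)^2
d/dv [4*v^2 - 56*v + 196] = 8*v - 56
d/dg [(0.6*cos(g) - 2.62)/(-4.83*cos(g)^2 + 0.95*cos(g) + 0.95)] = (-2.898*cos(g)^2 + 25.3092*cos(g) - 3.059)*sin(g)/(23.3289*cos(g)^4 - 9.177*cos(g)^3 - 8.2745*cos(g)^2 + 1.805*cos(g) + 0.9025)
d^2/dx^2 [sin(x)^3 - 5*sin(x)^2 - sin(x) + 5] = sin(x)/4 + 9*sin(3*x)/4 - 10*cos(2*x)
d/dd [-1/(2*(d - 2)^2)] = (d - 2)^(-3)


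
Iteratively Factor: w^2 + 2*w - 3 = (w + 3)*(w - 1)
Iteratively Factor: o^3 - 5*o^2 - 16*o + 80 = (o - 5)*(o^2 - 16) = (o - 5)*(o + 4)*(o - 4)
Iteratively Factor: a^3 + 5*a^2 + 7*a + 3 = (a + 3)*(a^2 + 2*a + 1) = (a + 1)*(a + 3)*(a + 1)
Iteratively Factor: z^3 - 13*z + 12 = (z + 4)*(z^2 - 4*z + 3) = (z - 1)*(z + 4)*(z - 3)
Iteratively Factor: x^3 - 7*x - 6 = (x - 3)*(x^2 + 3*x + 2) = (x - 3)*(x + 1)*(x + 2)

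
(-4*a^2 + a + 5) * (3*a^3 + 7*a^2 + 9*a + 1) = -12*a^5 - 25*a^4 - 14*a^3 + 40*a^2 + 46*a + 5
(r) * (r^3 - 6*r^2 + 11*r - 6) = r^4 - 6*r^3 + 11*r^2 - 6*r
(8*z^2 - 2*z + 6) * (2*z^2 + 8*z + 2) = 16*z^4 + 60*z^3 + 12*z^2 + 44*z + 12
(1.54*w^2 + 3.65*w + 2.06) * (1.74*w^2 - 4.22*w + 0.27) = 2.6796*w^4 - 0.1478*w^3 - 11.4028*w^2 - 7.7077*w + 0.5562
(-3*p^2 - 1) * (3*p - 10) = -9*p^3 + 30*p^2 - 3*p + 10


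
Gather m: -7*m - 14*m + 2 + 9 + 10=21 - 21*m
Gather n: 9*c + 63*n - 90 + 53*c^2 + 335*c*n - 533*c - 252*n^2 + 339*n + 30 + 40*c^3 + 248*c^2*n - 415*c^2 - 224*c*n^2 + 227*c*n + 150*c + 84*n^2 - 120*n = 40*c^3 - 362*c^2 - 374*c + n^2*(-224*c - 168) + n*(248*c^2 + 562*c + 282) - 60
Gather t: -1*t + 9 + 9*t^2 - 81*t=9*t^2 - 82*t + 9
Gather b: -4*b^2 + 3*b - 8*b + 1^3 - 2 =-4*b^2 - 5*b - 1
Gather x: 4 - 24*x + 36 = 40 - 24*x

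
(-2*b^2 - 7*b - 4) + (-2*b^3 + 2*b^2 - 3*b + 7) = -2*b^3 - 10*b + 3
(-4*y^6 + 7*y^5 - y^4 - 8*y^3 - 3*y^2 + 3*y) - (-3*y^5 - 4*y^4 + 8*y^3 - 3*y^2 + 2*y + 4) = -4*y^6 + 10*y^5 + 3*y^4 - 16*y^3 + y - 4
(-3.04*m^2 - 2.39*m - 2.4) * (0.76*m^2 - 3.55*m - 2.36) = -2.3104*m^4 + 8.9756*m^3 + 13.8349*m^2 + 14.1604*m + 5.664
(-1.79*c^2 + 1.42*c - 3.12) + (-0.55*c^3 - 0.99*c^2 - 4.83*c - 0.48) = -0.55*c^3 - 2.78*c^2 - 3.41*c - 3.6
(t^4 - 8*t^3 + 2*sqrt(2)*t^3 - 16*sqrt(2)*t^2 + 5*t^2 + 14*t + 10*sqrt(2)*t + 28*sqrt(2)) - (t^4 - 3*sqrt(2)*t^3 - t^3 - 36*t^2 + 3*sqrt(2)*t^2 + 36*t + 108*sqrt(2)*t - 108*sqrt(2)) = -7*t^3 + 5*sqrt(2)*t^3 - 19*sqrt(2)*t^2 + 41*t^2 - 98*sqrt(2)*t - 22*t + 136*sqrt(2)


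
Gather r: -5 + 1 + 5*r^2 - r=5*r^2 - r - 4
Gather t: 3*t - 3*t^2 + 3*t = -3*t^2 + 6*t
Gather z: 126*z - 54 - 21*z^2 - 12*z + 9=-21*z^2 + 114*z - 45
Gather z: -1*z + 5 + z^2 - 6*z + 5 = z^2 - 7*z + 10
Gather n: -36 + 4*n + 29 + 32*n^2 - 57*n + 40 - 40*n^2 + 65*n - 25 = -8*n^2 + 12*n + 8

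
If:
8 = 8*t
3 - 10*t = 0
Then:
No Solution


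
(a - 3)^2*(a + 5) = a^3 - a^2 - 21*a + 45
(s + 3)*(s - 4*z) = s^2 - 4*s*z + 3*s - 12*z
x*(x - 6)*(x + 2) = x^3 - 4*x^2 - 12*x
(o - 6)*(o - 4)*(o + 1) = o^3 - 9*o^2 + 14*o + 24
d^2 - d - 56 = (d - 8)*(d + 7)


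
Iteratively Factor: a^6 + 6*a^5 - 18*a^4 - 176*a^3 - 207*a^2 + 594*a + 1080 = (a + 3)*(a^5 + 3*a^4 - 27*a^3 - 95*a^2 + 78*a + 360) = (a - 2)*(a + 3)*(a^4 + 5*a^3 - 17*a^2 - 129*a - 180) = (a - 2)*(a + 3)^2*(a^3 + 2*a^2 - 23*a - 60) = (a - 5)*(a - 2)*(a + 3)^2*(a^2 + 7*a + 12) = (a - 5)*(a - 2)*(a + 3)^2*(a + 4)*(a + 3)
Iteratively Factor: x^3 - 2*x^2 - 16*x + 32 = (x - 2)*(x^2 - 16) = (x - 2)*(x + 4)*(x - 4)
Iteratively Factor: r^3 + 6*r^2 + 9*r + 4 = (r + 1)*(r^2 + 5*r + 4) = (r + 1)^2*(r + 4)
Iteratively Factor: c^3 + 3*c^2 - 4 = (c - 1)*(c^2 + 4*c + 4) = (c - 1)*(c + 2)*(c + 2)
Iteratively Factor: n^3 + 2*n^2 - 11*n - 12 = (n + 4)*(n^2 - 2*n - 3) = (n + 1)*(n + 4)*(n - 3)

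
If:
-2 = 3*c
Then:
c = -2/3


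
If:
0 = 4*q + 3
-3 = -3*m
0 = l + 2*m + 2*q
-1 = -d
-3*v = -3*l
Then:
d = 1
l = -1/2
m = 1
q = -3/4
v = -1/2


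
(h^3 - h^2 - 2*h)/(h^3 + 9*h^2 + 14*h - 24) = h*(h^2 - h - 2)/(h^3 + 9*h^2 + 14*h - 24)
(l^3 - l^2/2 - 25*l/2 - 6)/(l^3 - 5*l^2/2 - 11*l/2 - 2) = (l + 3)/(l + 1)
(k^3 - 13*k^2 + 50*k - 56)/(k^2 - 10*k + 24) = (k^2 - 9*k + 14)/(k - 6)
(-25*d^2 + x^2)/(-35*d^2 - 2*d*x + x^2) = (-5*d + x)/(-7*d + x)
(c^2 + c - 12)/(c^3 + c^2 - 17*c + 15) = (c + 4)/(c^2 + 4*c - 5)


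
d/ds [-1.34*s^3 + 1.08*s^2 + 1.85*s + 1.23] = -4.02*s^2 + 2.16*s + 1.85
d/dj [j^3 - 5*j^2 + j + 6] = 3*j^2 - 10*j + 1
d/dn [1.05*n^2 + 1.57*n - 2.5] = 2.1*n + 1.57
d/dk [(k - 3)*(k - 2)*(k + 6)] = 3*k^2 + 2*k - 24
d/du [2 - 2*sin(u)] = -2*cos(u)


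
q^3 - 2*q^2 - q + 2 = (q - 2)*(q - 1)*(q + 1)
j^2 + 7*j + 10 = (j + 2)*(j + 5)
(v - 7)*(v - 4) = v^2 - 11*v + 28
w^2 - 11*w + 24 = (w - 8)*(w - 3)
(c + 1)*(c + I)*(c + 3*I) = c^3 + c^2 + 4*I*c^2 - 3*c + 4*I*c - 3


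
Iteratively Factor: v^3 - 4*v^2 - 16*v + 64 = (v - 4)*(v^2 - 16) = (v - 4)*(v + 4)*(v - 4)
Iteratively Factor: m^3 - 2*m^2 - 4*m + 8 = (m - 2)*(m^2 - 4) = (m - 2)*(m + 2)*(m - 2)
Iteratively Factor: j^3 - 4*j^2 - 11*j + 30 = (j - 2)*(j^2 - 2*j - 15) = (j - 2)*(j + 3)*(j - 5)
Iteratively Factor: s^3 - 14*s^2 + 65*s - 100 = (s - 5)*(s^2 - 9*s + 20) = (s - 5)^2*(s - 4)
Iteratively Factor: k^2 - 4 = (k + 2)*(k - 2)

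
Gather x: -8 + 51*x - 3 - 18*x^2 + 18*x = -18*x^2 + 69*x - 11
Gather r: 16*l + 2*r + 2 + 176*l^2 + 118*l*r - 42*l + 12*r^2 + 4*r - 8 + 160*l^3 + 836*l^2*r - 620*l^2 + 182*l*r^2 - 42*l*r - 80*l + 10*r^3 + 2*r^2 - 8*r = 160*l^3 - 444*l^2 - 106*l + 10*r^3 + r^2*(182*l + 14) + r*(836*l^2 + 76*l - 2) - 6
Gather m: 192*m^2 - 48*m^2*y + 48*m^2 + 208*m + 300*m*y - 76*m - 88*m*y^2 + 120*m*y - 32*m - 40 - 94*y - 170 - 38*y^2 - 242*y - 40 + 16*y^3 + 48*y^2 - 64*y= m^2*(240 - 48*y) + m*(-88*y^2 + 420*y + 100) + 16*y^3 + 10*y^2 - 400*y - 250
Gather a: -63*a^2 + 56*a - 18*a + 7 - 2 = -63*a^2 + 38*a + 5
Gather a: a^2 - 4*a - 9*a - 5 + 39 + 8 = a^2 - 13*a + 42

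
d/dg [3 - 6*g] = -6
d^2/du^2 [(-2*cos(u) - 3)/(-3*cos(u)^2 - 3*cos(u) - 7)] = 2*(-162*(1 - cos(2*u))^2*cos(u) - 90*(1 - cos(2*u))^2 + 157*cos(u) + 498*cos(2*u) + 63*cos(3*u) + 36*cos(5*u) + 234)/(6*cos(u) + 3*cos(2*u) + 17)^3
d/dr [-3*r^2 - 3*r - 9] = -6*r - 3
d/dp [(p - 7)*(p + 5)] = 2*p - 2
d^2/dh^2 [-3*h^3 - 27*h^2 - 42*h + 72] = -18*h - 54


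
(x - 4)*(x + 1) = x^2 - 3*x - 4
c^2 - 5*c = c*(c - 5)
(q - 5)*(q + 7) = q^2 + 2*q - 35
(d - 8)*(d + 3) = d^2 - 5*d - 24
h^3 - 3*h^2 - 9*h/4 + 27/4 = (h - 3)*(h - 3/2)*(h + 3/2)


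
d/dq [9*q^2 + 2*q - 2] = 18*q + 2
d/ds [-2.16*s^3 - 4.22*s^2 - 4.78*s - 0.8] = -6.48*s^2 - 8.44*s - 4.78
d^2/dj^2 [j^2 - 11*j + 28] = 2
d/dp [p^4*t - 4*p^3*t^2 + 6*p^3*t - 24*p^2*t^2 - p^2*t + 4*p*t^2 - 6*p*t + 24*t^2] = 2*t*(2*p^3 - 6*p^2*t + 9*p^2 - 24*p*t - p + 2*t - 3)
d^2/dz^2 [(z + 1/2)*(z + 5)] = 2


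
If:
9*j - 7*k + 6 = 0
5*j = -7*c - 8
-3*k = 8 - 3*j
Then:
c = 23/3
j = -37/3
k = -15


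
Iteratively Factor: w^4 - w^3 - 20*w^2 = (w - 5)*(w^3 + 4*w^2) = w*(w - 5)*(w^2 + 4*w) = w*(w - 5)*(w + 4)*(w)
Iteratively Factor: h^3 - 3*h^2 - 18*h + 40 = (h - 2)*(h^2 - h - 20) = (h - 2)*(h + 4)*(h - 5)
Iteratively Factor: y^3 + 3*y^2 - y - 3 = (y - 1)*(y^2 + 4*y + 3) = (y - 1)*(y + 1)*(y + 3)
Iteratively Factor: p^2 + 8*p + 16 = (p + 4)*(p + 4)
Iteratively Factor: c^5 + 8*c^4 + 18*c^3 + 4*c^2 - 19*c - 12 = (c - 1)*(c^4 + 9*c^3 + 27*c^2 + 31*c + 12) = (c - 1)*(c + 1)*(c^3 + 8*c^2 + 19*c + 12) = (c - 1)*(c + 1)*(c + 3)*(c^2 + 5*c + 4) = (c - 1)*(c + 1)^2*(c + 3)*(c + 4)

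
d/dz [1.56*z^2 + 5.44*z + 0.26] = 3.12*z + 5.44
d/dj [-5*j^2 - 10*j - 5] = -10*j - 10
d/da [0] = 0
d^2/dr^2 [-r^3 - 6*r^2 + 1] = -6*r - 12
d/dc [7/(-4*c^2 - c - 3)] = 7*(8*c + 1)/(4*c^2 + c + 3)^2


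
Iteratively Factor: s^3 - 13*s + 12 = (s + 4)*(s^2 - 4*s + 3) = (s - 3)*(s + 4)*(s - 1)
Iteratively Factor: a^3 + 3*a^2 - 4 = (a + 2)*(a^2 + a - 2) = (a - 1)*(a + 2)*(a + 2)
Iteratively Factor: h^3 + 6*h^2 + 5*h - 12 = (h + 3)*(h^2 + 3*h - 4) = (h + 3)*(h + 4)*(h - 1)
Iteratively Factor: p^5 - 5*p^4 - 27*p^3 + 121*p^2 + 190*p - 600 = (p + 3)*(p^4 - 8*p^3 - 3*p^2 + 130*p - 200) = (p - 5)*(p + 3)*(p^3 - 3*p^2 - 18*p + 40) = (p - 5)*(p + 3)*(p + 4)*(p^2 - 7*p + 10) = (p - 5)^2*(p + 3)*(p + 4)*(p - 2)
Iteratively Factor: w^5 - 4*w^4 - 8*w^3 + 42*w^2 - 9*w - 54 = (w - 3)*(w^4 - w^3 - 11*w^2 + 9*w + 18) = (w - 3)^2*(w^3 + 2*w^2 - 5*w - 6) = (w - 3)^2*(w + 3)*(w^2 - w - 2) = (w - 3)^2*(w - 2)*(w + 3)*(w + 1)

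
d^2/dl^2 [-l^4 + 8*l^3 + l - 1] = 12*l*(4 - l)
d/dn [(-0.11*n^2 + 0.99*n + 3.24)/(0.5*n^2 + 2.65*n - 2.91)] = (-0.7865*n^2 - 2.5998*n - 11.4669)/(0.25*n^4 + 2.65*n^3 + 4.1125*n^2 - 15.423*n + 8.4681)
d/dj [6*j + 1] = 6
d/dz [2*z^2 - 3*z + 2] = 4*z - 3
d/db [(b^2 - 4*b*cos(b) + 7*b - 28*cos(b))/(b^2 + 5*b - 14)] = 2*(2*b*sin(b) - 4*sin(b) + 2*cos(b) - 1)/(b^2 - 4*b + 4)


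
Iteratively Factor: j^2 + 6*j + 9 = (j + 3)*(j + 3)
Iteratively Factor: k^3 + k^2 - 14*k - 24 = (k + 2)*(k^2 - k - 12) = (k - 4)*(k + 2)*(k + 3)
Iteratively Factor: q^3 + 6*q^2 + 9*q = (q)*(q^2 + 6*q + 9) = q*(q + 3)*(q + 3)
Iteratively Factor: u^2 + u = (u)*(u + 1)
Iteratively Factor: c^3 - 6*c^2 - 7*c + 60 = (c - 4)*(c^2 - 2*c - 15) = (c - 5)*(c - 4)*(c + 3)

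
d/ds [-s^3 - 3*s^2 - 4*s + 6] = -3*s^2 - 6*s - 4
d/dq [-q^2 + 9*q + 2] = 9 - 2*q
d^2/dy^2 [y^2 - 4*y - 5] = 2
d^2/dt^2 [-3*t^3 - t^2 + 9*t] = -18*t - 2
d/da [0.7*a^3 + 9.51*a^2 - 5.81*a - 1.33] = 2.1*a^2 + 19.02*a - 5.81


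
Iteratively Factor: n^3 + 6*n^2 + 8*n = (n + 4)*(n^2 + 2*n) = (n + 2)*(n + 4)*(n)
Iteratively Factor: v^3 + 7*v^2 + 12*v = (v + 3)*(v^2 + 4*v) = v*(v + 3)*(v + 4)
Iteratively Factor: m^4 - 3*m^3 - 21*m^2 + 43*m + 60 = (m + 4)*(m^3 - 7*m^2 + 7*m + 15) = (m + 1)*(m + 4)*(m^2 - 8*m + 15) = (m - 5)*(m + 1)*(m + 4)*(m - 3)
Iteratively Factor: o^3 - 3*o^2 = (o)*(o^2 - 3*o) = o^2*(o - 3)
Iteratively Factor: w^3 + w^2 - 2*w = (w - 1)*(w^2 + 2*w) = (w - 1)*(w + 2)*(w)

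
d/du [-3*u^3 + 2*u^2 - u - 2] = -9*u^2 + 4*u - 1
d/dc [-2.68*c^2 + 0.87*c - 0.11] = 0.87 - 5.36*c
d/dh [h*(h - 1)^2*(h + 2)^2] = 5*h^4 + 8*h^3 - 9*h^2 - 8*h + 4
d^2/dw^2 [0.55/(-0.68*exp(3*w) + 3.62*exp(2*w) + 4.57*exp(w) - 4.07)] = (-0.55*(-4.08*exp(2*w) + 14.48*exp(w) + 9.14)*(-2.04*exp(2*w) + 7.24*exp(w) + 4.57)*exp(w) + (3.366*exp(2*w) - 7.964*exp(w) - 2.5135)*(0.68*exp(3*w) - 3.62*exp(2*w) - 4.57*exp(w) + 4.07))*exp(w)/(0.68*exp(3*w) - 3.62*exp(2*w) - 4.57*exp(w) + 4.07)^3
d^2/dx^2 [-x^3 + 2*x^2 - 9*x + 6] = 4 - 6*x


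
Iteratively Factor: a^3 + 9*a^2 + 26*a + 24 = (a + 2)*(a^2 + 7*a + 12) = (a + 2)*(a + 3)*(a + 4)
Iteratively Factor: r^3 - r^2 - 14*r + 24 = (r + 4)*(r^2 - 5*r + 6) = (r - 2)*(r + 4)*(r - 3)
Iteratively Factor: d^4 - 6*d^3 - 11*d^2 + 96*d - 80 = (d - 4)*(d^3 - 2*d^2 - 19*d + 20) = (d - 4)*(d + 4)*(d^2 - 6*d + 5) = (d - 5)*(d - 4)*(d + 4)*(d - 1)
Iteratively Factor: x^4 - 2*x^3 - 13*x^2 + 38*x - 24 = (x - 1)*(x^3 - x^2 - 14*x + 24) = (x - 2)*(x - 1)*(x^2 + x - 12) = (x - 3)*(x - 2)*(x - 1)*(x + 4)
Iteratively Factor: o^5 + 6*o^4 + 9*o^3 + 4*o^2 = (o + 1)*(o^4 + 5*o^3 + 4*o^2) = o*(o + 1)*(o^3 + 5*o^2 + 4*o) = o*(o + 1)^2*(o^2 + 4*o) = o^2*(o + 1)^2*(o + 4)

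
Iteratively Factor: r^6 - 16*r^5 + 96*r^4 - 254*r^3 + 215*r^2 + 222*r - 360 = (r - 5)*(r^5 - 11*r^4 + 41*r^3 - 49*r^2 - 30*r + 72) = (r - 5)*(r + 1)*(r^4 - 12*r^3 + 53*r^2 - 102*r + 72) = (r - 5)*(r - 3)*(r + 1)*(r^3 - 9*r^2 + 26*r - 24) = (r - 5)*(r - 4)*(r - 3)*(r + 1)*(r^2 - 5*r + 6) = (r - 5)*(r - 4)*(r - 3)^2*(r + 1)*(r - 2)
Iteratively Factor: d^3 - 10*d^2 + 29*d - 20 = (d - 4)*(d^2 - 6*d + 5) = (d - 5)*(d - 4)*(d - 1)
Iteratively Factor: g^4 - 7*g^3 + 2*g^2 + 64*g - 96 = (g + 3)*(g^3 - 10*g^2 + 32*g - 32) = (g - 4)*(g + 3)*(g^2 - 6*g + 8) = (g - 4)^2*(g + 3)*(g - 2)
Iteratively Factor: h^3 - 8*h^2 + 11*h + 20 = (h - 5)*(h^2 - 3*h - 4) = (h - 5)*(h - 4)*(h + 1)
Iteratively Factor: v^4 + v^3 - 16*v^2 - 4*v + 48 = (v + 4)*(v^3 - 3*v^2 - 4*v + 12) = (v - 3)*(v + 4)*(v^2 - 4) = (v - 3)*(v + 2)*(v + 4)*(v - 2)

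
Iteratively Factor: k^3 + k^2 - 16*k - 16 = (k + 4)*(k^2 - 3*k - 4) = (k + 1)*(k + 4)*(k - 4)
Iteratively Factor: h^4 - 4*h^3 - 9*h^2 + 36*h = (h - 4)*(h^3 - 9*h) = h*(h - 4)*(h^2 - 9) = h*(h - 4)*(h + 3)*(h - 3)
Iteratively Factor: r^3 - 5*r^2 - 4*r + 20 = (r + 2)*(r^2 - 7*r + 10) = (r - 2)*(r + 2)*(r - 5)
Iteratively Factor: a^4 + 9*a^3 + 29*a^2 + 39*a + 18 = (a + 3)*(a^3 + 6*a^2 + 11*a + 6) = (a + 2)*(a + 3)*(a^2 + 4*a + 3) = (a + 2)*(a + 3)^2*(a + 1)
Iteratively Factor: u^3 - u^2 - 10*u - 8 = (u + 1)*(u^2 - 2*u - 8) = (u - 4)*(u + 1)*(u + 2)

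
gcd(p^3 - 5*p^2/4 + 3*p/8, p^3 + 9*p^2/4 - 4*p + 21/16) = p^2 - 5*p/4 + 3/8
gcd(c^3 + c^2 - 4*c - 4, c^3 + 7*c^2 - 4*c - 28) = c^2 - 4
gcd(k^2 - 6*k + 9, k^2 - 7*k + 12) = k - 3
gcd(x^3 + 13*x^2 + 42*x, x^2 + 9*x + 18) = x + 6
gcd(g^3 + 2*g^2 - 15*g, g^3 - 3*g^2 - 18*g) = g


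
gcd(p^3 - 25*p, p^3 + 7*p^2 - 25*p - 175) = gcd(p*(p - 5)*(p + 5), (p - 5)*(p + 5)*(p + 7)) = p^2 - 25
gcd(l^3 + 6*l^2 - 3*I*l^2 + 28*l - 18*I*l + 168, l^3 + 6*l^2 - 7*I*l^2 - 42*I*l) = l^2 + l*(6 - 7*I) - 42*I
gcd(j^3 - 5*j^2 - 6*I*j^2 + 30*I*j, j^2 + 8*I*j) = j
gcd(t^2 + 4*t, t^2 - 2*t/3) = t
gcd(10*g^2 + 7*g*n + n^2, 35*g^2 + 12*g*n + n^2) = 5*g + n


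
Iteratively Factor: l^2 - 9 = (l - 3)*(l + 3)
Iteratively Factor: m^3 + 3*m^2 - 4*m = (m - 1)*(m^2 + 4*m) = m*(m - 1)*(m + 4)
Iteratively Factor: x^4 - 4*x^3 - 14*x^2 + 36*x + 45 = (x + 3)*(x^3 - 7*x^2 + 7*x + 15) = (x - 3)*(x + 3)*(x^2 - 4*x - 5) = (x - 5)*(x - 3)*(x + 3)*(x + 1)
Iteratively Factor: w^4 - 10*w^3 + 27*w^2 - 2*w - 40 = (w - 2)*(w^3 - 8*w^2 + 11*w + 20) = (w - 4)*(w - 2)*(w^2 - 4*w - 5) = (w - 5)*(w - 4)*(w - 2)*(w + 1)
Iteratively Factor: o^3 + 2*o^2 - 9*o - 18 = (o - 3)*(o^2 + 5*o + 6) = (o - 3)*(o + 2)*(o + 3)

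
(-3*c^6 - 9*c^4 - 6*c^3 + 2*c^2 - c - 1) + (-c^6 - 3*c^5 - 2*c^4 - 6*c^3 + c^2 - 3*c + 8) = -4*c^6 - 3*c^5 - 11*c^4 - 12*c^3 + 3*c^2 - 4*c + 7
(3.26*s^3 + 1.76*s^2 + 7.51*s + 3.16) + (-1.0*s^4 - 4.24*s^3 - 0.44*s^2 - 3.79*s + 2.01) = -1.0*s^4 - 0.98*s^3 + 1.32*s^2 + 3.72*s + 5.17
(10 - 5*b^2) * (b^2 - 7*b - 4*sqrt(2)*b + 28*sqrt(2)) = -5*b^4 + 20*sqrt(2)*b^3 + 35*b^3 - 140*sqrt(2)*b^2 + 10*b^2 - 70*b - 40*sqrt(2)*b + 280*sqrt(2)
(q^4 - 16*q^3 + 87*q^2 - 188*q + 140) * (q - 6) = q^5 - 22*q^4 + 183*q^3 - 710*q^2 + 1268*q - 840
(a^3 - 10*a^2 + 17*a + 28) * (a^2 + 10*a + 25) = a^5 - 58*a^3 - 52*a^2 + 705*a + 700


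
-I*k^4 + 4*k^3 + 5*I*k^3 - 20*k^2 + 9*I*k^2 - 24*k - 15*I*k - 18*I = (k - 6)*(k + I)*(k + 3*I)*(-I*k - I)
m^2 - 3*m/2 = m*(m - 3/2)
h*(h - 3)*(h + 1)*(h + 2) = h^4 - 7*h^2 - 6*h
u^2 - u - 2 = (u - 2)*(u + 1)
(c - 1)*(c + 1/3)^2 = c^3 - c^2/3 - 5*c/9 - 1/9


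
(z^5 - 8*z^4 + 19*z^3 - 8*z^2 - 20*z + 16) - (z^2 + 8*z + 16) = z^5 - 8*z^4 + 19*z^3 - 9*z^2 - 28*z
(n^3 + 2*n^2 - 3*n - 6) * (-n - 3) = -n^4 - 5*n^3 - 3*n^2 + 15*n + 18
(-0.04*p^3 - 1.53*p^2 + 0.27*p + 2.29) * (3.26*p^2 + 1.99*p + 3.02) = -0.1304*p^5 - 5.0674*p^4 - 2.2853*p^3 + 3.3821*p^2 + 5.3725*p + 6.9158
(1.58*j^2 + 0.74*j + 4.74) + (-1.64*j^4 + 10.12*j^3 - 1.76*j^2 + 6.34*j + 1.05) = -1.64*j^4 + 10.12*j^3 - 0.18*j^2 + 7.08*j + 5.79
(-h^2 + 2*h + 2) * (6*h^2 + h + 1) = -6*h^4 + 11*h^3 + 13*h^2 + 4*h + 2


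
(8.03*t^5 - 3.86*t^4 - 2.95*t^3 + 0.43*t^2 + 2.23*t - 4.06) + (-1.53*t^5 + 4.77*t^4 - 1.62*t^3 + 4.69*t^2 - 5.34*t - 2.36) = 6.5*t^5 + 0.91*t^4 - 4.57*t^3 + 5.12*t^2 - 3.11*t - 6.42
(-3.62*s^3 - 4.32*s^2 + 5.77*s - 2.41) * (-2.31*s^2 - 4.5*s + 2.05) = 8.3622*s^5 + 26.2692*s^4 - 1.3097*s^3 - 29.2539*s^2 + 22.6735*s - 4.9405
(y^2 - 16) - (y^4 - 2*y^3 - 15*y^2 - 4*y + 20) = -y^4 + 2*y^3 + 16*y^2 + 4*y - 36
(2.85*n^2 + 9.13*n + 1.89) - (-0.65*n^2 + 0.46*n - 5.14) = 3.5*n^2 + 8.67*n + 7.03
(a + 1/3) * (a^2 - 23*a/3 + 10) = a^3 - 22*a^2/3 + 67*a/9 + 10/3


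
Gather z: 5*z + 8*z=13*z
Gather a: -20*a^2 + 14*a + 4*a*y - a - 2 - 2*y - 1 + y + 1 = -20*a^2 + a*(4*y + 13) - y - 2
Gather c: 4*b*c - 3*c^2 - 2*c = -3*c^2 + c*(4*b - 2)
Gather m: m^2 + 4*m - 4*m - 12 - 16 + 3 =m^2 - 25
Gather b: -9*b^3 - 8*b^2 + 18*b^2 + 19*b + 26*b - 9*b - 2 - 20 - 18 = -9*b^3 + 10*b^2 + 36*b - 40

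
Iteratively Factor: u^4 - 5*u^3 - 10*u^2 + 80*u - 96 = (u - 3)*(u^3 - 2*u^2 - 16*u + 32) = (u - 3)*(u - 2)*(u^2 - 16) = (u - 3)*(u - 2)*(u + 4)*(u - 4)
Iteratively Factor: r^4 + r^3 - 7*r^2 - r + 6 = (r + 3)*(r^3 - 2*r^2 - r + 2) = (r - 2)*(r + 3)*(r^2 - 1) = (r - 2)*(r - 1)*(r + 3)*(r + 1)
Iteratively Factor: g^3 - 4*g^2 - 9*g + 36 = (g - 4)*(g^2 - 9) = (g - 4)*(g - 3)*(g + 3)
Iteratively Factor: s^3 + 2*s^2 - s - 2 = (s + 2)*(s^2 - 1) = (s + 1)*(s + 2)*(s - 1)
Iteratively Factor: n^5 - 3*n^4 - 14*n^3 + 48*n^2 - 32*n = (n - 4)*(n^4 + n^3 - 10*n^2 + 8*n) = n*(n - 4)*(n^3 + n^2 - 10*n + 8) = n*(n - 4)*(n + 4)*(n^2 - 3*n + 2) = n*(n - 4)*(n - 2)*(n + 4)*(n - 1)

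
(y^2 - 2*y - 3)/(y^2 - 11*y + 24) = (y + 1)/(y - 8)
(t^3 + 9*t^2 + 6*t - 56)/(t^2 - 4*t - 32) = (t^2 + 5*t - 14)/(t - 8)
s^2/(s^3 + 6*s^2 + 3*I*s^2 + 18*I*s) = s/(s^2 + 3*s*(2 + I) + 18*I)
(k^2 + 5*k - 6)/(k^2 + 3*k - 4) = (k + 6)/(k + 4)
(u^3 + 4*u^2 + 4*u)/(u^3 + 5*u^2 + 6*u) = (u + 2)/(u + 3)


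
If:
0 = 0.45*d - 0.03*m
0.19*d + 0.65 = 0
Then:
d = -3.42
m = -51.32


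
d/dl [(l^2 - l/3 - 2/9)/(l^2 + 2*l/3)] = (27*l^2 + 12*l + 4)/(3*l^2*(9*l^2 + 12*l + 4))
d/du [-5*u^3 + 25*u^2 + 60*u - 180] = -15*u^2 + 50*u + 60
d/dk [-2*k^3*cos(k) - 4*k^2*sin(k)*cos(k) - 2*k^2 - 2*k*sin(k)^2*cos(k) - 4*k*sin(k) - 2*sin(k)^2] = 2*k^3*sin(k) + 8*k^2*sin(k)^2 - 6*k^2*cos(k) - 4*k^2 + 6*k*sin(k)^3 - 8*k*sin(k)*cos(k) - 4*k*sin(k) - 4*k*cos(k) - 4*k - 2*sin(k)^2*cos(k) - 4*sin(k)*cos(k) - 4*sin(k)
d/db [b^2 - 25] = 2*b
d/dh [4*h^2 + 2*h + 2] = 8*h + 2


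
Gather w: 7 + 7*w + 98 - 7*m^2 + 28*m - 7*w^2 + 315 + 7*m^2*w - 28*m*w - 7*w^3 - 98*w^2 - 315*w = -7*m^2 + 28*m - 7*w^3 - 105*w^2 + w*(7*m^2 - 28*m - 308) + 420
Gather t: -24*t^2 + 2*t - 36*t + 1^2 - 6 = -24*t^2 - 34*t - 5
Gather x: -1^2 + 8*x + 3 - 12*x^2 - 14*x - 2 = -12*x^2 - 6*x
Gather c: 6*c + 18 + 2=6*c + 20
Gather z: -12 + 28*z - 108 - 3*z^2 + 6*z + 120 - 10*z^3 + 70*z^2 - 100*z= -10*z^3 + 67*z^2 - 66*z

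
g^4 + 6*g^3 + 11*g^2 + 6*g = g*(g + 1)*(g + 2)*(g + 3)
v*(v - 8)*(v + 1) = v^3 - 7*v^2 - 8*v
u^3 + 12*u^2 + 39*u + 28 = (u + 1)*(u + 4)*(u + 7)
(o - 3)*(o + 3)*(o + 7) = o^3 + 7*o^2 - 9*o - 63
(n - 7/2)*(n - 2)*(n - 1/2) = n^3 - 6*n^2 + 39*n/4 - 7/2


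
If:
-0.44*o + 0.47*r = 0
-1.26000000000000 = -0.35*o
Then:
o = 3.60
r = 3.37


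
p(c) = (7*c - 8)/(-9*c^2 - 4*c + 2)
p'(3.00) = 0.01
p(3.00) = -0.14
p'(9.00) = 0.01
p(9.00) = -0.07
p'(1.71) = -0.08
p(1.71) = -0.13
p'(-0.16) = 1.15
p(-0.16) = -3.78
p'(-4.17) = 0.09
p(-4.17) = 0.27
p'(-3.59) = 0.13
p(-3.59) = 0.33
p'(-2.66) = 0.31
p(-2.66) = 0.52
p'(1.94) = -0.04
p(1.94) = -0.14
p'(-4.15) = 0.09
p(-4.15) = 0.27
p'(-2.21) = 0.55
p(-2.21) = 0.71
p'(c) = (7*c - 8)*(18*c + 4)/(-9*c^2 - 4*c + 2)^2 + 7/(-9*c^2 - 4*c + 2)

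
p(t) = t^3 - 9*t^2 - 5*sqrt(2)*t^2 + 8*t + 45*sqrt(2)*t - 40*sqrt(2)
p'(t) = 3*t^2 - 18*t - 10*sqrt(2)*t + 8 + 45*sqrt(2)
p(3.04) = 40.79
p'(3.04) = 1.65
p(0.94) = -2.60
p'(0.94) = 44.08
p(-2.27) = -313.70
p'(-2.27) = 160.06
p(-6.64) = -1533.58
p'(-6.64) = 417.33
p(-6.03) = -1292.17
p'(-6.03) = 374.54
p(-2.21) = -304.18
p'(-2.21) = 157.33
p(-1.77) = -239.26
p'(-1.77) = 137.93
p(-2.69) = -385.04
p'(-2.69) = 179.81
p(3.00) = 40.71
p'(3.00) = 2.21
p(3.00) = 40.71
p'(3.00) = 2.21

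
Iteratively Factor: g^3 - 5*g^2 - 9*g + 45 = (g - 3)*(g^2 - 2*g - 15) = (g - 3)*(g + 3)*(g - 5)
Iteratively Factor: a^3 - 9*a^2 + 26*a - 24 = (a - 3)*(a^2 - 6*a + 8) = (a - 4)*(a - 3)*(a - 2)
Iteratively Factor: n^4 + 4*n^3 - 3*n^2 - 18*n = (n + 3)*(n^3 + n^2 - 6*n) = (n + 3)^2*(n^2 - 2*n) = n*(n + 3)^2*(n - 2)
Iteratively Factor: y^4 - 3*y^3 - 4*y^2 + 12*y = (y - 3)*(y^3 - 4*y) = y*(y - 3)*(y^2 - 4) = y*(y - 3)*(y - 2)*(y + 2)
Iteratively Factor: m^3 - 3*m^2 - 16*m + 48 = (m - 3)*(m^2 - 16) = (m - 4)*(m - 3)*(m + 4)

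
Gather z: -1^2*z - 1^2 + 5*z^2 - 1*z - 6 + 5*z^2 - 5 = 10*z^2 - 2*z - 12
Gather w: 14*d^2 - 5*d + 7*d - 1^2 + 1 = 14*d^2 + 2*d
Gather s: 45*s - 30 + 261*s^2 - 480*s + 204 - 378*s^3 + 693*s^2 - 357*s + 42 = -378*s^3 + 954*s^2 - 792*s + 216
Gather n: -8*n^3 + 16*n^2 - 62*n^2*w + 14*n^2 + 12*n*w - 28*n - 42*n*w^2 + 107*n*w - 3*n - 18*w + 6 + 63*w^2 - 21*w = -8*n^3 + n^2*(30 - 62*w) + n*(-42*w^2 + 119*w - 31) + 63*w^2 - 39*w + 6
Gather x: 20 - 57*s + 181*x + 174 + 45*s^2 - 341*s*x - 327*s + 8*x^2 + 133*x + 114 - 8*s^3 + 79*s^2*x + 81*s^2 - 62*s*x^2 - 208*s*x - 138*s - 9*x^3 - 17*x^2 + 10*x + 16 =-8*s^3 + 126*s^2 - 522*s - 9*x^3 + x^2*(-62*s - 9) + x*(79*s^2 - 549*s + 324) + 324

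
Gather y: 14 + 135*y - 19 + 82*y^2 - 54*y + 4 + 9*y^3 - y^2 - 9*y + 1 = 9*y^3 + 81*y^2 + 72*y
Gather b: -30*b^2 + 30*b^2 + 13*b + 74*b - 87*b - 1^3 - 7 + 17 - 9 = 0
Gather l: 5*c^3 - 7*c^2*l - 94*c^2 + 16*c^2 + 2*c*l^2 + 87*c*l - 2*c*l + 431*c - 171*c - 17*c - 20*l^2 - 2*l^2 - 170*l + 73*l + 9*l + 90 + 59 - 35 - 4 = 5*c^3 - 78*c^2 + 243*c + l^2*(2*c - 22) + l*(-7*c^2 + 85*c - 88) + 110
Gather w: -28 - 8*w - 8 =-8*w - 36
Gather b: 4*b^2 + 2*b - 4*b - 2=4*b^2 - 2*b - 2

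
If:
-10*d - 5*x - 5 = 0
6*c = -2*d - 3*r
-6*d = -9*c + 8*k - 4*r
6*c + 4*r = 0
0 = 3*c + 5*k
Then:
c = 0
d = 0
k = 0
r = 0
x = -1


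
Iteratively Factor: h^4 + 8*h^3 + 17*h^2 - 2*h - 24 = (h + 4)*(h^3 + 4*h^2 + h - 6) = (h + 2)*(h + 4)*(h^2 + 2*h - 3) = (h + 2)*(h + 3)*(h + 4)*(h - 1)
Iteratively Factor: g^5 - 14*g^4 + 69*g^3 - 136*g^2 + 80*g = (g - 4)*(g^4 - 10*g^3 + 29*g^2 - 20*g) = (g - 5)*(g - 4)*(g^3 - 5*g^2 + 4*g) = g*(g - 5)*(g - 4)*(g^2 - 5*g + 4) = g*(g - 5)*(g - 4)*(g - 1)*(g - 4)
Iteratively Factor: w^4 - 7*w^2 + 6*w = (w + 3)*(w^3 - 3*w^2 + 2*w) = w*(w + 3)*(w^2 - 3*w + 2) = w*(w - 1)*(w + 3)*(w - 2)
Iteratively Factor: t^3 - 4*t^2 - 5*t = (t - 5)*(t^2 + t) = t*(t - 5)*(t + 1)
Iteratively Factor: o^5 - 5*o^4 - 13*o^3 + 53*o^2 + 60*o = (o)*(o^4 - 5*o^3 - 13*o^2 + 53*o + 60) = o*(o - 4)*(o^3 - o^2 - 17*o - 15) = o*(o - 4)*(o + 1)*(o^2 - 2*o - 15) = o*(o - 5)*(o - 4)*(o + 1)*(o + 3)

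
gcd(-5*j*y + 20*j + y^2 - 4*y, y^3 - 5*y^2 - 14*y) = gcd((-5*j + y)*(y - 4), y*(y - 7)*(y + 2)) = 1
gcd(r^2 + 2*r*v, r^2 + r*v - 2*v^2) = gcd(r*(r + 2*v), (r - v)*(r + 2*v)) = r + 2*v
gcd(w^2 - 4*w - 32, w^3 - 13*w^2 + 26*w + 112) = w - 8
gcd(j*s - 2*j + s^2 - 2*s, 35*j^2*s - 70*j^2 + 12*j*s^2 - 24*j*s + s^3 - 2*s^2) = s - 2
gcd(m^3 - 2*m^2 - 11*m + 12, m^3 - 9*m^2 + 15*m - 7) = m - 1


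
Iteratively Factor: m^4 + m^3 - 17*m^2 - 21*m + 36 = (m + 3)*(m^3 - 2*m^2 - 11*m + 12) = (m + 3)^2*(m^2 - 5*m + 4) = (m - 1)*(m + 3)^2*(m - 4)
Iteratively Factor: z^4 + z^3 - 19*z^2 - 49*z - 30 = (z + 2)*(z^3 - z^2 - 17*z - 15) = (z - 5)*(z + 2)*(z^2 + 4*z + 3) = (z - 5)*(z + 2)*(z + 3)*(z + 1)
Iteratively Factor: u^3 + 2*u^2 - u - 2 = (u - 1)*(u^2 + 3*u + 2) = (u - 1)*(u + 1)*(u + 2)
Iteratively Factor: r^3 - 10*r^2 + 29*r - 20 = (r - 1)*(r^2 - 9*r + 20) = (r - 4)*(r - 1)*(r - 5)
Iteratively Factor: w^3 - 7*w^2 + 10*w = (w - 2)*(w^2 - 5*w) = (w - 5)*(w - 2)*(w)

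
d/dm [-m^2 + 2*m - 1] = 2 - 2*m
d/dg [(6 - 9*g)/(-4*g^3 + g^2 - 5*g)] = 3*(-24*g^3 + 27*g^2 - 4*g + 10)/(g^2*(16*g^4 - 8*g^3 + 41*g^2 - 10*g + 25))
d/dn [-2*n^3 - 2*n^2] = 2*n*(-3*n - 2)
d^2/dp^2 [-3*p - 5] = 0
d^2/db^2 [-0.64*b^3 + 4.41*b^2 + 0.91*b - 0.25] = 8.82 - 3.84*b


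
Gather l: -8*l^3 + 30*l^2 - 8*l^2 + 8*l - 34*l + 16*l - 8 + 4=-8*l^3 + 22*l^2 - 10*l - 4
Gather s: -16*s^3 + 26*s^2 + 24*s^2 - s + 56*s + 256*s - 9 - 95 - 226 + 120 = -16*s^3 + 50*s^2 + 311*s - 210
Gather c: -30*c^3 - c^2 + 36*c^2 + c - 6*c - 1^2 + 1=-30*c^3 + 35*c^2 - 5*c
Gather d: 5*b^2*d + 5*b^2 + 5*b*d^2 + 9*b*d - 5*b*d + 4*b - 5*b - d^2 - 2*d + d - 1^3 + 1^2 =5*b^2 - b + d^2*(5*b - 1) + d*(5*b^2 + 4*b - 1)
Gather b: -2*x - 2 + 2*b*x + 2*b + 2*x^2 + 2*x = b*(2*x + 2) + 2*x^2 - 2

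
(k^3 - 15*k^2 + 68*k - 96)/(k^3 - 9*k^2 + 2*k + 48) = (k - 4)/(k + 2)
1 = 1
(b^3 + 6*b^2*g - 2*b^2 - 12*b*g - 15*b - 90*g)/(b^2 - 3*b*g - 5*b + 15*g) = (b^2 + 6*b*g + 3*b + 18*g)/(b - 3*g)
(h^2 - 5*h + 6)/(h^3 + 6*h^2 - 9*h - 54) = (h - 2)/(h^2 + 9*h + 18)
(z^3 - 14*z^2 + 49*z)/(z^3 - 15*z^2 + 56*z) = (z - 7)/(z - 8)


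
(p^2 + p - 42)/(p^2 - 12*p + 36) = (p + 7)/(p - 6)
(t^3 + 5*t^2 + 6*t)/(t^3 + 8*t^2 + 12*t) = (t + 3)/(t + 6)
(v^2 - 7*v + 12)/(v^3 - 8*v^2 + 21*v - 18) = (v - 4)/(v^2 - 5*v + 6)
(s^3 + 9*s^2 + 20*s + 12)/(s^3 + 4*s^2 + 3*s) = (s^2 + 8*s + 12)/(s*(s + 3))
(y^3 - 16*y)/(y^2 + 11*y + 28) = y*(y - 4)/(y + 7)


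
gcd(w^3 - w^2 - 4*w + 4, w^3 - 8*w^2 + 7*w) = w - 1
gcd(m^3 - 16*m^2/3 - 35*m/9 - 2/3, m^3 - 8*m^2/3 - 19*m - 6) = m^2 - 17*m/3 - 2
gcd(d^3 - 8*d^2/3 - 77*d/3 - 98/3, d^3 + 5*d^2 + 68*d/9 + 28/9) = d^2 + 13*d/3 + 14/3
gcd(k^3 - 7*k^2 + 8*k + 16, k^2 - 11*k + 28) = k - 4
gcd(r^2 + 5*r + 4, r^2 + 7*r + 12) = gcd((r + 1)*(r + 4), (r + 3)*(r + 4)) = r + 4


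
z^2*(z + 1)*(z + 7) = z^4 + 8*z^3 + 7*z^2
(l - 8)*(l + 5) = l^2 - 3*l - 40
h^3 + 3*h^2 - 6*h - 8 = (h - 2)*(h + 1)*(h + 4)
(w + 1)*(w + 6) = w^2 + 7*w + 6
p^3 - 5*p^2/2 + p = p*(p - 2)*(p - 1/2)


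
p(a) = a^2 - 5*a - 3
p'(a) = 2*a - 5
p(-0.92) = 2.45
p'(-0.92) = -6.84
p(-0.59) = 0.30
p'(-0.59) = -6.18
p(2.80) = -9.16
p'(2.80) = 0.60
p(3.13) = -8.85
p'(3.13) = 1.26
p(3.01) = -8.99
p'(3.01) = 1.02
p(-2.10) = 11.91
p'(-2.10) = -9.20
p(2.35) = -9.23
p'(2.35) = -0.30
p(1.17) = -7.48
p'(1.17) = -2.66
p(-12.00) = 201.00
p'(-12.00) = -29.00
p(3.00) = -9.00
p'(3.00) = 1.00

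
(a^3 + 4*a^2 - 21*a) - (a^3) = 4*a^2 - 21*a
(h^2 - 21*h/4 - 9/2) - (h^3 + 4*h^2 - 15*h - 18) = -h^3 - 3*h^2 + 39*h/4 + 27/2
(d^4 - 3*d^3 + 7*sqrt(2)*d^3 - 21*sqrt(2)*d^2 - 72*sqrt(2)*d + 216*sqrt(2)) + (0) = d^4 - 3*d^3 + 7*sqrt(2)*d^3 - 21*sqrt(2)*d^2 - 72*sqrt(2)*d + 216*sqrt(2)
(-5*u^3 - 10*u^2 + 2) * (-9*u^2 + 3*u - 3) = 45*u^5 + 75*u^4 - 15*u^3 + 12*u^2 + 6*u - 6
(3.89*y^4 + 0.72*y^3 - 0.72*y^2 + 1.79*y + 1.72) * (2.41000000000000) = 9.3749*y^4 + 1.7352*y^3 - 1.7352*y^2 + 4.3139*y + 4.1452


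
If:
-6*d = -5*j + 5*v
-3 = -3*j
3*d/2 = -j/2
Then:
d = -1/3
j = 1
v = 7/5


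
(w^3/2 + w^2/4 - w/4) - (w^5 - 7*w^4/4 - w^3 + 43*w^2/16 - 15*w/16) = -w^5 + 7*w^4/4 + 3*w^3/2 - 39*w^2/16 + 11*w/16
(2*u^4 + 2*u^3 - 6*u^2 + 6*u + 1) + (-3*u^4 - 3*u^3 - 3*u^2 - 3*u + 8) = -u^4 - u^3 - 9*u^2 + 3*u + 9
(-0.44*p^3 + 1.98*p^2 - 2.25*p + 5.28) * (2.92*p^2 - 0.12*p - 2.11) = -1.2848*p^5 + 5.8344*p^4 - 5.8792*p^3 + 11.5098*p^2 + 4.1139*p - 11.1408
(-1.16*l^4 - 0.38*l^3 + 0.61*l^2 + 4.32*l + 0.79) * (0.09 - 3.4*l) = 3.944*l^5 + 1.1876*l^4 - 2.1082*l^3 - 14.6331*l^2 - 2.2972*l + 0.0711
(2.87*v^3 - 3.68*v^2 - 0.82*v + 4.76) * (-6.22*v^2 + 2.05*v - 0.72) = -17.8514*v^5 + 28.7731*v^4 - 4.51*v^3 - 28.6386*v^2 + 10.3484*v - 3.4272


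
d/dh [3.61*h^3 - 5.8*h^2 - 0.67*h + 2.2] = 10.83*h^2 - 11.6*h - 0.67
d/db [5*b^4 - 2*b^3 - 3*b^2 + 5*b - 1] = 20*b^3 - 6*b^2 - 6*b + 5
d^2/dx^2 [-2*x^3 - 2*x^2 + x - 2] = -12*x - 4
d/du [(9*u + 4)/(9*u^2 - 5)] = 9*(9*u^2 - 2*u*(9*u + 4) - 5)/(9*u^2 - 5)^2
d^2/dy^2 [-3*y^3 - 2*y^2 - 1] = -18*y - 4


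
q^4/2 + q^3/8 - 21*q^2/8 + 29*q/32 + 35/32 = (q/2 + 1/4)*(q - 7/4)*(q - 1)*(q + 5/2)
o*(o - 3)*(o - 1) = o^3 - 4*o^2 + 3*o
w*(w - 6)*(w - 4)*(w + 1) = w^4 - 9*w^3 + 14*w^2 + 24*w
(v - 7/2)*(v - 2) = v^2 - 11*v/2 + 7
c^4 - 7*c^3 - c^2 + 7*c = c*(c - 7)*(c - 1)*(c + 1)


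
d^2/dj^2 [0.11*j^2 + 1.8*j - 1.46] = 0.220000000000000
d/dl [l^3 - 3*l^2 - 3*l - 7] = 3*l^2 - 6*l - 3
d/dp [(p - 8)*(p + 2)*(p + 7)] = 3*p^2 + 2*p - 58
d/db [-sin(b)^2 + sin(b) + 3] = -sin(2*b) + cos(b)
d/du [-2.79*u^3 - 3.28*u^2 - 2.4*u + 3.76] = -8.37*u^2 - 6.56*u - 2.4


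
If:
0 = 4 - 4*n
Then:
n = 1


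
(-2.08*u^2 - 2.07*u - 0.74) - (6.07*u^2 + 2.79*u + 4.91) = -8.15*u^2 - 4.86*u - 5.65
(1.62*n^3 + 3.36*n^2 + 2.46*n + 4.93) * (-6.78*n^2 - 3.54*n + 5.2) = -10.9836*n^5 - 28.5156*n^4 - 20.1492*n^3 - 24.6618*n^2 - 4.6602*n + 25.636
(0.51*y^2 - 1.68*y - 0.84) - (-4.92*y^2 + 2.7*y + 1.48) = 5.43*y^2 - 4.38*y - 2.32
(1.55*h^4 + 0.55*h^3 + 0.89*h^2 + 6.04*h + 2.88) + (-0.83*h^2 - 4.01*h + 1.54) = 1.55*h^4 + 0.55*h^3 + 0.0600000000000001*h^2 + 2.03*h + 4.42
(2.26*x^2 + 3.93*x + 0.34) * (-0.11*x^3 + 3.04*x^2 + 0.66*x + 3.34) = -0.2486*x^5 + 6.4381*x^4 + 13.4014*x^3 + 11.1758*x^2 + 13.3506*x + 1.1356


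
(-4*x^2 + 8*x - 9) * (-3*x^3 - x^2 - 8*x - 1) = 12*x^5 - 20*x^4 + 51*x^3 - 51*x^2 + 64*x + 9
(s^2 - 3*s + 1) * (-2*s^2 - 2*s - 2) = -2*s^4 + 4*s^3 + 2*s^2 + 4*s - 2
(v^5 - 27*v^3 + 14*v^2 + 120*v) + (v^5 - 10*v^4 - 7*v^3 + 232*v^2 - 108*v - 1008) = 2*v^5 - 10*v^4 - 34*v^3 + 246*v^2 + 12*v - 1008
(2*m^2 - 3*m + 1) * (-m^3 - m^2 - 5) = -2*m^5 + m^4 + 2*m^3 - 11*m^2 + 15*m - 5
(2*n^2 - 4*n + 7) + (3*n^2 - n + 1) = 5*n^2 - 5*n + 8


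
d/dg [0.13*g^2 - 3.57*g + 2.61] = 0.26*g - 3.57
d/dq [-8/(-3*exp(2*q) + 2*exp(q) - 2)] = (16 - 48*exp(q))*exp(q)/(3*exp(2*q) - 2*exp(q) + 2)^2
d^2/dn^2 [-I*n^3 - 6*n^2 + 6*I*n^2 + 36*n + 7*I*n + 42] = -6*I*n - 12 + 12*I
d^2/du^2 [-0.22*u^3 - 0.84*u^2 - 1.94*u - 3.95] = -1.32*u - 1.68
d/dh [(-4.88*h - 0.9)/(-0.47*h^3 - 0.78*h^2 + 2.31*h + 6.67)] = (2.2936*h^3 + 3.8064*h^2 - 11.2728*h - (4.88*h + 0.9)*(1.41*h^2 + 1.56*h - 2.31) - 32.5496)/(0.47*h^3 + 0.78*h^2 - 2.31*h - 6.67)^2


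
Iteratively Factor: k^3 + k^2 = (k + 1)*(k^2) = k*(k + 1)*(k)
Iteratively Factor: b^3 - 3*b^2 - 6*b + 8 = (b - 1)*(b^2 - 2*b - 8) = (b - 1)*(b + 2)*(b - 4)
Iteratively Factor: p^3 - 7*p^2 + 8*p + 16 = (p + 1)*(p^2 - 8*p + 16) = (p - 4)*(p + 1)*(p - 4)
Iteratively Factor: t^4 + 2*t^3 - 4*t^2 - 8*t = (t + 2)*(t^3 - 4*t) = (t - 2)*(t + 2)*(t^2 + 2*t) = (t - 2)*(t + 2)^2*(t)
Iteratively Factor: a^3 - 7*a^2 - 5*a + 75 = (a + 3)*(a^2 - 10*a + 25) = (a - 5)*(a + 3)*(a - 5)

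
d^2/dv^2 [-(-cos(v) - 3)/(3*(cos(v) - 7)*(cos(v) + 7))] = (-12*(1 - cos(v)^2)^2 - cos(v)^5 - 292*cos(v)^3 - 594*cos(v)^2 - 2107*cos(v) + 306)/(3*(cos(v) - 7)^3*(cos(v) + 7)^3)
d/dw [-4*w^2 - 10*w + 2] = -8*w - 10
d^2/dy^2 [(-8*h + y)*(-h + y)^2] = -20*h + 6*y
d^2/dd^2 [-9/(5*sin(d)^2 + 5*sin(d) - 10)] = 9*(4*sin(d)^3 + 7*sin(d)^2 + 10*sin(d) + 6)/(5*(sin(d) - 1)^2*(sin(d) + 2)^3)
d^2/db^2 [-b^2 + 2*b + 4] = -2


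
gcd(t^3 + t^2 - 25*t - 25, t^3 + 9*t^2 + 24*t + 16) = t + 1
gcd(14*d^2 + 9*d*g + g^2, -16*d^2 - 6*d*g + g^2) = 2*d + g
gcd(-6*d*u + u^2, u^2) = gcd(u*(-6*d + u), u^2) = u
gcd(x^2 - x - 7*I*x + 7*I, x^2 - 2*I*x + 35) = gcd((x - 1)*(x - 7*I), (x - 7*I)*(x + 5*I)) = x - 7*I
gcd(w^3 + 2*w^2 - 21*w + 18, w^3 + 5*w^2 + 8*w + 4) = 1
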